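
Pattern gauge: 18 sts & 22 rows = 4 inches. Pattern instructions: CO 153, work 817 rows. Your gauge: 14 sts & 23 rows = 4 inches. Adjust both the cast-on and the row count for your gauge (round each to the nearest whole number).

Cast on 119 stitches; work 854 rows.

Stitches: 153 × 14/18 = 119.00 → 119.
Rows: 817 × 23/22 = 854.14 → 854.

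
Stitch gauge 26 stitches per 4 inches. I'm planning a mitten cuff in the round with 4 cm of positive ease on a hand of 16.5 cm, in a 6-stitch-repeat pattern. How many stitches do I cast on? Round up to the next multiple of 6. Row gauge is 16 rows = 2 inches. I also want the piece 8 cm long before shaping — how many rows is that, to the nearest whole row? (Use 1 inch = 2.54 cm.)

Finished = 16.5 + 4 = 20.5 cm.
20.5 cm × 1/2.54 = 8.07 inches.
26/4 = 6.5 sts per in; 8.07 × 6.5 = 52.46 sts.
Next multiple of 6 → 54.
8 cm = 3.15 inches; × 8 = 25.20 → 25 rows.

Cast on 54 stitches; work 25 rows.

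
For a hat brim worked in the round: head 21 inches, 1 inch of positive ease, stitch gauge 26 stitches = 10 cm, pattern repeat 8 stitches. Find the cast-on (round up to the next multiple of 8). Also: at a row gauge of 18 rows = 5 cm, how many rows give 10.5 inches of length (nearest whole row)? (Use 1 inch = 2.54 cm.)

Cast on 152 stitches; work 96 rows.

Finished = 21 + 1 = 22 inches.
22 inches × 2.54 = 55.88 cm.
26/10 = 2.6 sts per cm; 55.88 × 2.6 = 145.29 sts.
Next multiple of 8 → 152.
10.5 inches = 26.67 cm; × 3.6 = 96.01 → 96 rows.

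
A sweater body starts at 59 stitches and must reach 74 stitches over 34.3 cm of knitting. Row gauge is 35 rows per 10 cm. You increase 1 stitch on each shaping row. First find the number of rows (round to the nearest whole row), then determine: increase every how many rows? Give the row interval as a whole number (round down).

Rows = 34.3 × 3.5 = 120.0 → 120 rows.
Stitches to add: 15 → 15 shaping rows (at 1 st each).
120 / 15 = 8.00 → every 8 rows.

Increase every 8th row.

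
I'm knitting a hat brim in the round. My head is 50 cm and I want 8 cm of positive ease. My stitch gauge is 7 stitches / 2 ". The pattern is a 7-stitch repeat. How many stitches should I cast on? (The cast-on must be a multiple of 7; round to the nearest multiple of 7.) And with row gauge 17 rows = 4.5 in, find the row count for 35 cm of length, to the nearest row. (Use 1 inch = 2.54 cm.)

Cast on 77 stitches; work 52 rows.

Finished = 50 + 8 = 58 cm.
58 cm × 1/2.54 = 22.83 inches.
7/2 = 3.5 sts per in; 22.83 × 3.5 = 79.92 sts.
Nearest multiple of 7 → 77.
35 cm = 13.78 inches; × 3.778 = 52.06 → 52 rows.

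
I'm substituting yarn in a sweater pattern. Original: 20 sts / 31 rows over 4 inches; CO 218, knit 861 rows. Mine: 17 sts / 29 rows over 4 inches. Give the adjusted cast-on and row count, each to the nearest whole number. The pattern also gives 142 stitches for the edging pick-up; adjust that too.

Cast on 185 stitches; work 805 rows; edging pick-up 121 stitches.

Stitches: 218 × 17/20 = 185.30 → 185.
Rows: 861 × 29/31 = 805.45 → 805.
edging pick-up: 142 × 17/20 = 120.70 → 121.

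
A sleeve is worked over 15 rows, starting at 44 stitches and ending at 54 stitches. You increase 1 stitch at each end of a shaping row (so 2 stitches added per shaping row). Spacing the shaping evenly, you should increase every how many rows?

Stitches to add: |54 − 44| = 10.
Shaping rows needed: 10 / 2 = 5.
15 rows / 5 = every 3 rows.

Increase every 3rd row.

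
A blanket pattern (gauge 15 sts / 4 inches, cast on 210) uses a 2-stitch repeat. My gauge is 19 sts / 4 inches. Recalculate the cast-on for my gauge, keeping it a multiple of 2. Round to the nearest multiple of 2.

CO 266 sts.

210 × 19 / 15 = 266.00.
Nearest multiple of 2: 266.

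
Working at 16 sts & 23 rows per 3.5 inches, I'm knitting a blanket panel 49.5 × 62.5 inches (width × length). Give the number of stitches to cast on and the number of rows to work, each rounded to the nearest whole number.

Cast on 226 stitches and work 411 rows.

Stitch gauge = 16/3.5 = 4.571 sts/in; 49.5 × 4.571 = 226.29 → 226 sts.
Row gauge = 23/3.5 = 6.571 rows/in; 62.5 × 6.571 = 410.71 → 411 rows.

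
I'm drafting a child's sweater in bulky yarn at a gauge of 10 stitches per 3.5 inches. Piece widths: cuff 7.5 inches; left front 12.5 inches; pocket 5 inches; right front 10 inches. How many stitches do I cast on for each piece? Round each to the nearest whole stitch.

cuff 21; left front 36; pocket 14; right front 29.

Rate = 10/3.5 = 2.857 sts per in.
cuff: 7.5 × 2.857 = 21.43 → 21.
left front: 12.5 × 2.857 = 35.71 → 36.
pocket: 5 × 2.857 = 14.29 → 14.
right front: 10 × 2.857 = 28.57 → 29.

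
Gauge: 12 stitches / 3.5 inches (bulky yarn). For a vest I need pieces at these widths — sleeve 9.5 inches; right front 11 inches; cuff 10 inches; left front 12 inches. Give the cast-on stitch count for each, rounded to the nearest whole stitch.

Rate = 12/3.5 = 3.429 sts per in.
sleeve: 9.5 × 3.429 = 32.57 → 33.
right front: 11 × 3.429 = 37.71 → 38.
cuff: 10 × 3.429 = 34.29 → 34.
left front: 12 × 3.429 = 41.14 → 41.

sleeve 33; right front 38; cuff 34; left front 41.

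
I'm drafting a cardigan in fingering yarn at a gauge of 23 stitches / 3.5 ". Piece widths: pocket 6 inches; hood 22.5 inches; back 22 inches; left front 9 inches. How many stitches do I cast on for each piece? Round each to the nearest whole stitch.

pocket 39; hood 148; back 145; left front 59.

Rate = 23/3.5 = 6.571 sts per in.
pocket: 6 × 6.571 = 39.43 → 39.
hood: 22.5 × 6.571 = 147.86 → 148.
back: 22 × 6.571 = 144.57 → 145.
left front: 9 × 6.571 = 59.14 → 59.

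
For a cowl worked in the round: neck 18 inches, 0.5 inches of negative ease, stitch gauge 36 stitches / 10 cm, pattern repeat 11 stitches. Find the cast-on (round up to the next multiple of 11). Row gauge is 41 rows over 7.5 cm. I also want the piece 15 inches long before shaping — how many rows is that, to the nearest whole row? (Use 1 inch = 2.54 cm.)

Finished = 18 − 0.5 = 17.5 inches.
17.5 inches × 2.54 = 44.45 cm.
36/10 = 3.6 sts per cm; 44.45 × 3.6 = 160.02 sts.
Next multiple of 11 → 165.
15 inches = 38.10 cm; × 5.467 = 208.28 → 208 rows.

Cast on 165 stitches; work 208 rows.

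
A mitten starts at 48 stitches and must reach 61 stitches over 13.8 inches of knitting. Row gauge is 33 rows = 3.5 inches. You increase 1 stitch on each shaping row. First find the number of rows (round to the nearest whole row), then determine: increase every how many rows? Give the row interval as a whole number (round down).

Increase every 10th row.

Rows = 13.8 × 9.429 = 130.1 → 130 rows.
Stitches to add: 13 → 13 shaping rows (at 1 st each).
130 / 13 = 10.00 → every 10 rows.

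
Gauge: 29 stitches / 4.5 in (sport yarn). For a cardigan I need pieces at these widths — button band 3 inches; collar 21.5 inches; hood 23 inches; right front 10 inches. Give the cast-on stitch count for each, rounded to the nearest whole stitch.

button band 19; collar 139; hood 148; right front 64.

Rate = 29/4.5 = 6.444 sts per in.
button band: 3 × 6.444 = 19.33 → 19.
collar: 21.5 × 6.444 = 138.56 → 139.
hood: 23 × 6.444 = 148.22 → 148.
right front: 10 × 6.444 = 64.44 → 64.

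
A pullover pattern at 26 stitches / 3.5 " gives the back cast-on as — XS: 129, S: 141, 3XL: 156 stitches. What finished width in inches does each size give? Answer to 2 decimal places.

XS 17.37 inches; S 18.98 inches; 3XL 21.00 inches.

26/3.5 = 7.429 sts per in.
XS: 129 / 7.429 = 17.365 → 17.37 in.
S: 141 / 7.429 = 18.981 → 18.98 in.
3XL: 156 / 7.429 = 21.000 → 21.00 in.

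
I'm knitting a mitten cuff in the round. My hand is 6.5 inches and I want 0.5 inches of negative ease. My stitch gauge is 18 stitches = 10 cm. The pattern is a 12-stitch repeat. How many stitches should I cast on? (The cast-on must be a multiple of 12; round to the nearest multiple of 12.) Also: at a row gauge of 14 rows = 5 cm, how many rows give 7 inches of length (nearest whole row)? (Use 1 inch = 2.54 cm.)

Cast on 24 stitches; work 50 rows.

Finished = 6.5 − 0.5 = 6 inches.
6 inches × 2.54 = 15.24 cm.
18/10 = 1.8 sts per cm; 15.24 × 1.8 = 27.43 sts.
Nearest multiple of 12 → 24.
7 inches = 17.78 cm; × 2.8 = 49.78 → 50 rows.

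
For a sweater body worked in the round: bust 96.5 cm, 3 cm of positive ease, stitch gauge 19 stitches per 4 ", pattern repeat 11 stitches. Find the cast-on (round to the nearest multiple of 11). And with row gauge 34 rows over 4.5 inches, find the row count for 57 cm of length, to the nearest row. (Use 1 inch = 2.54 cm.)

Finished = 96.5 + 3 = 99.5 cm.
99.5 cm × 1/2.54 = 39.17 inches.
19/4 = 4.75 sts per in; 39.17 × 4.75 = 186.07 sts.
Nearest multiple of 11 → 187.
57 cm = 22.44 inches; × 7.556 = 169.55 → 170 rows.

Cast on 187 stitches; work 170 rows.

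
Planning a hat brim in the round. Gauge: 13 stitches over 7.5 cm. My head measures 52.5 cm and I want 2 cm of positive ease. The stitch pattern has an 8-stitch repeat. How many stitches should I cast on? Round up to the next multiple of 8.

Finished = 52.5 + 2 = 54.5 cm.
13 / 7.5 = 1.733 sts/cm.
54.5 × 1.733 = 94.47 sts.
Next multiple of 8: 96.

96 stitches.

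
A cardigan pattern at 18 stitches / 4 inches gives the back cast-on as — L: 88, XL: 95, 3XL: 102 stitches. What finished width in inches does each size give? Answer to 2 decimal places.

L 19.56 inches; XL 21.11 inches; 3XL 22.67 inches.

18/4 = 4.5 sts per in.
L: 88 / 4.5 = 19.556 → 19.56 in.
XL: 95 / 4.5 = 21.111 → 21.11 in.
3XL: 102 / 4.5 = 22.667 → 22.67 in.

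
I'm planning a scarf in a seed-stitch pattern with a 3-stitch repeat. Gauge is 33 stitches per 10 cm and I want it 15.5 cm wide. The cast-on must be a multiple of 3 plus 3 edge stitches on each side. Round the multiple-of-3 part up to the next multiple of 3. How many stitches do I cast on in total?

CO 54 sts.

33 / 10 = 3.3 sts per cm.
15.5 × 3.3 = 51.15 sts.
Less 6 edge sts → 45.15 for the repeat.
Next multiple of 3: 48.
Add back 6 edge sts → 54.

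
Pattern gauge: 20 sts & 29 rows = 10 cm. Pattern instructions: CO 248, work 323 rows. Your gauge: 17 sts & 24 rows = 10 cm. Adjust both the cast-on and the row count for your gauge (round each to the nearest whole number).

Stitches: 248 × 17/20 = 210.80 → 211.
Rows: 323 × 24/29 = 267.31 → 267.

Cast on 211 stitches; work 267 rows.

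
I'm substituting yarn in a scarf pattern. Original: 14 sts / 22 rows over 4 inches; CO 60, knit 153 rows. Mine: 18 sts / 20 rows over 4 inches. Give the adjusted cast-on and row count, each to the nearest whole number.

Stitches: 60 × 18/14 = 77.14 → 77.
Rows: 153 × 20/22 = 139.09 → 139.

Cast on 77 stitches; work 139 rows.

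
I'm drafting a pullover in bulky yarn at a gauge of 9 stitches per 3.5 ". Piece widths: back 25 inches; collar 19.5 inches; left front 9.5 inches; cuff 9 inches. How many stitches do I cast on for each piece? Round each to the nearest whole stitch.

back 64; collar 50; left front 24; cuff 23.

Rate = 9/3.5 = 2.571 sts per in.
back: 25 × 2.571 = 64.29 → 64.
collar: 19.5 × 2.571 = 50.14 → 50.
left front: 9.5 × 2.571 = 24.43 → 24.
cuff: 9 × 2.571 = 23.14 → 23.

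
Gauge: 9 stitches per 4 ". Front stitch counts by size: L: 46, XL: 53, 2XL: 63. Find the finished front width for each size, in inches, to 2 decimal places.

L 20.44 inches; XL 23.56 inches; 2XL 28.00 inches.

9/4 = 2.25 sts per in.
L: 46 / 2.25 = 20.444 → 20.44 in.
XL: 53 / 2.25 = 23.556 → 23.56 in.
2XL: 63 / 2.25 = 28.000 → 28.00 in.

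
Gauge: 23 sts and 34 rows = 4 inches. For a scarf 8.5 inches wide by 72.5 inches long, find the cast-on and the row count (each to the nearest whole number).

Stitch gauge = 23/4 = 5.75 sts/in; 8.5 × 5.75 = 48.88 → 49 sts.
Row gauge = 34/4 = 8.5 rows/in; 72.5 × 8.5 = 616.25 → 616 rows.

Cast on 49 stitches and work 616 rows.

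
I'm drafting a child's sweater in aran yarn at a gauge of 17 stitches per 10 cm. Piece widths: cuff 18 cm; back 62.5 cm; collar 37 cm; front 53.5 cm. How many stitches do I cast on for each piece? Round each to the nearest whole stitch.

Rate = 17/10 = 1.7 sts per cm.
cuff: 18 × 1.7 = 30.60 → 31.
back: 62.5 × 1.7 = 106.25 → 106.
collar: 37 × 1.7 = 62.90 → 63.
front: 53.5 × 1.7 = 90.95 → 91.

cuff 31; back 106; collar 63; front 91.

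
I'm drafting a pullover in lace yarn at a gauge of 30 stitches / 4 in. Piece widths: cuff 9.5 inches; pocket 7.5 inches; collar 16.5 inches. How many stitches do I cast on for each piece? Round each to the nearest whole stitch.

Rate = 30/4 = 7.5 sts per in.
cuff: 9.5 × 7.5 = 71.25 → 71.
pocket: 7.5 × 7.5 = 56.25 → 56.
collar: 16.5 × 7.5 = 123.75 → 124.

cuff 71; pocket 56; collar 124.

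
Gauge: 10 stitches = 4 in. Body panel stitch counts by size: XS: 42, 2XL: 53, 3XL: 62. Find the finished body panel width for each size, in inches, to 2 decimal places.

10/4 = 2.5 sts per in.
XS: 42 / 2.5 = 16.800 → 16.80 in.
2XL: 53 / 2.5 = 21.200 → 21.20 in.
3XL: 62 / 2.5 = 24.800 → 24.80 in.

XS 16.80 inches; 2XL 21.20 inches; 3XL 24.80 inches.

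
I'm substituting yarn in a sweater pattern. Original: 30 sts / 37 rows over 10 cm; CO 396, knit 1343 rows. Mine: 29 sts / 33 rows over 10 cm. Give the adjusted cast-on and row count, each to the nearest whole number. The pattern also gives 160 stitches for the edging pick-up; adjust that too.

Cast on 383 stitches; work 1198 rows; edging pick-up 155 stitches.

Stitches: 396 × 29/30 = 382.80 → 383.
Rows: 1343 × 33/37 = 1197.81 → 1198.
edging pick-up: 160 × 29/30 = 154.67 → 155.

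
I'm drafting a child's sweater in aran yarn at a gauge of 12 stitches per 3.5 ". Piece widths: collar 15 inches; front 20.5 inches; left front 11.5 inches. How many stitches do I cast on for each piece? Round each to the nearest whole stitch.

Rate = 12/3.5 = 3.429 sts per in.
collar: 15 × 3.429 = 51.43 → 51.
front: 20.5 × 3.429 = 70.29 → 70.
left front: 11.5 × 3.429 = 39.43 → 39.

collar 51; front 70; left front 39.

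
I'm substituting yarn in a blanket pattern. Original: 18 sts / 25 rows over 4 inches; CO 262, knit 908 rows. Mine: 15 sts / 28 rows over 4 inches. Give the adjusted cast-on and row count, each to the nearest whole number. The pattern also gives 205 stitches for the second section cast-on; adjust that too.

Cast on 218 stitches; work 1017 rows; second section cast-on 171 stitches.

Stitches: 262 × 15/18 = 218.33 → 218.
Rows: 908 × 28/25 = 1016.96 → 1017.
second section cast-on: 205 × 15/18 = 170.83 → 171.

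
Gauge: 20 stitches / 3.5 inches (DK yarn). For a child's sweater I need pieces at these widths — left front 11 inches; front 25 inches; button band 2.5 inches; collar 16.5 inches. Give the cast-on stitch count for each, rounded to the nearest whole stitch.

left front 63; front 143; button band 14; collar 94.

Rate = 20/3.5 = 5.714 sts per in.
left front: 11 × 5.714 = 62.86 → 63.
front: 25 × 5.714 = 142.86 → 143.
button band: 2.5 × 5.714 = 14.29 → 14.
collar: 16.5 × 5.714 = 94.29 → 94.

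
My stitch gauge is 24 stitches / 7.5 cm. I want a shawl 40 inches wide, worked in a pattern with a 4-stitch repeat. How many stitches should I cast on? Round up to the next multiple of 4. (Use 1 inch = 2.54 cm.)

328 stitches.

40 in = 40 × 2.54 = 101.60 cm.
24 / 7.5 = 3.2 sts/cm.
101.60 × 3.2 = 325.12 sts.
→ 328.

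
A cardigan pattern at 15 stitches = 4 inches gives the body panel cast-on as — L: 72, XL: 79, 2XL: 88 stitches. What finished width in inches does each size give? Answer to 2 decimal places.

L 19.20 inches; XL 21.07 inches; 2XL 23.47 inches.

15/4 = 3.75 sts per in.
L: 72 / 3.75 = 19.200 → 19.20 in.
XL: 79 / 3.75 = 21.067 → 21.07 in.
2XL: 88 / 3.75 = 23.467 → 23.47 in.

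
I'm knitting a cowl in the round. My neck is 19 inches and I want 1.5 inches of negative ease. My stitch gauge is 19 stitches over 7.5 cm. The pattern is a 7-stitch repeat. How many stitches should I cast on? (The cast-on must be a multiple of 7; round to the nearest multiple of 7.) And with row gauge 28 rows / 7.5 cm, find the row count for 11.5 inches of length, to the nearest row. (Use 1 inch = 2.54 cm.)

Cast on 112 stitches; work 109 rows.

Finished = 19 − 1.5 = 17.5 inches.
17.5 inches × 2.54 = 44.45 cm.
19/7.5 = 2.533 sts per cm; 44.45 × 2.533 = 112.61 sts.
Nearest multiple of 7 → 112.
11.5 inches = 29.21 cm; × 3.733 = 109.05 → 109 rows.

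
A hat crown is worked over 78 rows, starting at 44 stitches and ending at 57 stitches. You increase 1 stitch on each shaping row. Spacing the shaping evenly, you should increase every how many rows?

Increase every 6th row.

Stitches to add: |57 − 44| = 13.
Shaping rows needed: 13 / 1 = 13.
78 rows / 13 = every 6 rows.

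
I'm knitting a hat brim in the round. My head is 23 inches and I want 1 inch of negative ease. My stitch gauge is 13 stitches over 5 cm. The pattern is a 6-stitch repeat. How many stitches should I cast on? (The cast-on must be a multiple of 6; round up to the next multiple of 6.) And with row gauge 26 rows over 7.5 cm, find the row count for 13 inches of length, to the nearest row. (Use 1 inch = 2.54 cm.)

Finished = 23 − 1 = 22 inches.
22 inches × 2.54 = 55.88 cm.
13/5 = 2.6 sts per cm; 55.88 × 2.6 = 145.29 sts.
Next multiple of 6 → 150.
13 inches = 33.02 cm; × 3.467 = 114.47 → 114 rows.

Cast on 150 stitches; work 114 rows.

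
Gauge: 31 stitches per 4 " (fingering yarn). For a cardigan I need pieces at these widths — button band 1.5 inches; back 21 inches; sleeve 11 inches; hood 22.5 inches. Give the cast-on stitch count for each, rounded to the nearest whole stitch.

Rate = 31/4 = 7.75 sts per in.
button band: 1.5 × 7.75 = 11.62 → 12.
back: 21 × 7.75 = 162.75 → 163.
sleeve: 11 × 7.75 = 85.25 → 85.
hood: 22.5 × 7.75 = 174.38 → 174.

button band 12; back 163; sleeve 85; hood 174.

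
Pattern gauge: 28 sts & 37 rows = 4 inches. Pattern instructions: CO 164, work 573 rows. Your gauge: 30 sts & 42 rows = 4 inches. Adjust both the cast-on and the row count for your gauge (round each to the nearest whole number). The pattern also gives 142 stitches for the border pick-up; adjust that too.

Cast on 176 stitches; work 650 rows; border pick-up 152 stitches.

Stitches: 164 × 30/28 = 175.71 → 176.
Rows: 573 × 42/37 = 650.43 → 650.
border pick-up: 142 × 30/28 = 152.14 → 152.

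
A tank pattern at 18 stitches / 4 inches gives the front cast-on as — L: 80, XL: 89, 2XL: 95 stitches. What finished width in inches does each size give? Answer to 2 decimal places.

18/4 = 4.5 sts per in.
L: 80 / 4.5 = 17.778 → 17.78 in.
XL: 89 / 4.5 = 19.778 → 19.78 in.
2XL: 95 / 4.5 = 21.111 → 21.11 in.

L 17.78 inches; XL 19.78 inches; 2XL 21.11 inches.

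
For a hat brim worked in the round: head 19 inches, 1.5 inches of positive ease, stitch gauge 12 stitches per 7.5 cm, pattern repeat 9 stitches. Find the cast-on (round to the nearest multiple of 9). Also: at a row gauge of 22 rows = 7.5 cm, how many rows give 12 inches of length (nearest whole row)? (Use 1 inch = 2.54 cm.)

Cast on 81 stitches; work 89 rows.

Finished = 19 + 1.5 = 20.5 inches.
20.5 inches × 2.54 = 52.07 cm.
12/7.5 = 1.6 sts per cm; 52.07 × 1.6 = 83.31 sts.
Nearest multiple of 9 → 81.
12 inches = 30.48 cm; × 2.933 = 89.41 → 89 rows.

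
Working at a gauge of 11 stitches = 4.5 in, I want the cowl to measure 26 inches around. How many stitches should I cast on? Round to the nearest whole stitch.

Cast on 64 stitches.

11 stitches / 4.5 in = 2.444 stitches per inch.
26 × 2.444 = 63.56 stitches.
Round to nearest → 64.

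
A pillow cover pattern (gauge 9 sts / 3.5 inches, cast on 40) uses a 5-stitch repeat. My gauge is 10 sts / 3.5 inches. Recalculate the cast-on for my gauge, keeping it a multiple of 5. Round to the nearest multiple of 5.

45 stitches.

40 × 10 / 9 = 44.44.
Nearest multiple of 5: 45.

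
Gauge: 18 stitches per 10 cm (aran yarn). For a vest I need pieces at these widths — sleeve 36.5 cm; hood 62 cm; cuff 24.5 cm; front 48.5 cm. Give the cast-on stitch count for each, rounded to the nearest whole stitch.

sleeve 66; hood 112; cuff 44; front 87.

Rate = 18/10 = 1.8 sts per cm.
sleeve: 36.5 × 1.8 = 65.70 → 66.
hood: 62 × 1.8 = 111.60 → 112.
cuff: 24.5 × 1.8 = 44.10 → 44.
front: 48.5 × 1.8 = 87.30 → 87.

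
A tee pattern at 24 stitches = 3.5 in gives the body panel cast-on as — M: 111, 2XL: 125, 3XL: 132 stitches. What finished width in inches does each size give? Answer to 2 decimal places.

M 16.19 inches; 2XL 18.23 inches; 3XL 19.25 inches.

24/3.5 = 6.857 sts per in.
M: 111 / 6.857 = 16.188 → 16.19 in.
2XL: 125 / 6.857 = 18.229 → 18.23 in.
3XL: 132 / 6.857 = 19.250 → 19.25 in.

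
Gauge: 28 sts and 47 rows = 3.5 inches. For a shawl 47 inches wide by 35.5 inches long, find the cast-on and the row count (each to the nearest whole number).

Stitch gauge = 28/3.5 = 8 sts/in; 47 × 8 = 376.00 → 376 sts.
Row gauge = 47/3.5 = 13.429 rows/in; 35.5 × 13.429 = 476.71 → 477 rows.

Cast on 376 stitches and work 477 rows.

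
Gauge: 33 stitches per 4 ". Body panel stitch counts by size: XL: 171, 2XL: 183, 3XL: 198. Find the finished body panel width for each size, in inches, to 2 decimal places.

XL 20.73 inches; 2XL 22.18 inches; 3XL 24.00 inches.

33/4 = 8.25 sts per in.
XL: 171 / 8.25 = 20.727 → 20.73 in.
2XL: 183 / 8.25 = 22.182 → 22.18 in.
3XL: 198 / 8.25 = 24.000 → 24.00 in.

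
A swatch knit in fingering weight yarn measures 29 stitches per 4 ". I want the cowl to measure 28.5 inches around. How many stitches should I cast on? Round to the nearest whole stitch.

29 stitches / 4 in = 7.25 stitches per inch.
28.5 × 7.25 = 206.62 stitches.
Round to nearest → 207.

CO 207 sts.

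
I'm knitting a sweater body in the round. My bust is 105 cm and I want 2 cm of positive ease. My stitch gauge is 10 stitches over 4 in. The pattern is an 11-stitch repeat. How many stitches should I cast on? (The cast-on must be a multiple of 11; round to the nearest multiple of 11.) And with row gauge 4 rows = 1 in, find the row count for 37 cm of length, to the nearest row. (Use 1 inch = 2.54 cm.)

Finished = 105 + 2 = 107 cm.
107 cm × 1/2.54 = 42.13 inches.
10/4 = 2.5 sts per in; 42.13 × 2.5 = 105.31 sts.
Nearest multiple of 11 → 110.
37 cm = 14.57 inches; × 4 = 58.27 → 58 rows.

Cast on 110 stitches; work 58 rows.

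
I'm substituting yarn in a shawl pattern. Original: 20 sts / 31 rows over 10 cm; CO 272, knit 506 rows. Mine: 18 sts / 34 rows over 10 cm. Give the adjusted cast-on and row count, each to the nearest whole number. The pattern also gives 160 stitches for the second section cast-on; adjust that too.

Stitches: 272 × 18/20 = 244.80 → 245.
Rows: 506 × 34/31 = 554.97 → 555.
second section cast-on: 160 × 18/20 = 144.00 → 144.

Cast on 245 stitches; work 555 rows; second section cast-on 144 stitches.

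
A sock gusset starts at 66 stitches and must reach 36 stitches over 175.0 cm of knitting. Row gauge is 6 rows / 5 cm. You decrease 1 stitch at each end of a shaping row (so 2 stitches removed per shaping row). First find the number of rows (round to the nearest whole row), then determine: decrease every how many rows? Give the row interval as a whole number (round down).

Rows = 175.0 × 1.2 = 210.0 → 210 rows.
Stitches to remove: 30 → 15 shaping rows (at 2 st each).
210 / 15 = 14.00 → every 14 rows.

Decrease every 14th row.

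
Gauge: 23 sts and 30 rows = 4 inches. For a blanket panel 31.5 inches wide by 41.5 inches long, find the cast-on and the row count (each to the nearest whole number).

Stitch gauge = 23/4 = 5.75 sts/in; 31.5 × 5.75 = 181.12 → 181 sts.
Row gauge = 30/4 = 7.5 rows/in; 41.5 × 7.5 = 311.25 → 311 rows.

Cast on 181 stitches and work 311 rows.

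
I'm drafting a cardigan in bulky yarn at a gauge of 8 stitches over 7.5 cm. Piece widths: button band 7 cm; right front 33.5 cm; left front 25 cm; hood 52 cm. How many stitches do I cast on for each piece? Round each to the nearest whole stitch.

button band 7; right front 36; left front 27; hood 55.

Rate = 8/7.5 = 1.067 sts per cm.
button band: 7 × 1.067 = 7.47 → 7.
right front: 33.5 × 1.067 = 35.73 → 36.
left front: 25 × 1.067 = 26.67 → 27.
hood: 52 × 1.067 = 55.47 → 55.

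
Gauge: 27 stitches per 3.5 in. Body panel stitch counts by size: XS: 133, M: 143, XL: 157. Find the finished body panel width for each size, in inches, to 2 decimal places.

XS 17.24 inches; M 18.54 inches; XL 20.35 inches.

27/3.5 = 7.714 sts per in.
XS: 133 / 7.714 = 17.241 → 17.24 in.
M: 143 / 7.714 = 18.537 → 18.54 in.
XL: 157 / 7.714 = 20.352 → 20.35 in.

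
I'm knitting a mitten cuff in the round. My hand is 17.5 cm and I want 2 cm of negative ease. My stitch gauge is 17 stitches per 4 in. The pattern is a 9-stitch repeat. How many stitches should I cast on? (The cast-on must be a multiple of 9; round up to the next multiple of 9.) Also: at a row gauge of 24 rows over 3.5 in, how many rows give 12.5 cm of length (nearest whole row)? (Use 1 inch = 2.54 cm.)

Cast on 27 stitches; work 34 rows.

Finished = 17.5 − 2 = 15.5 cm.
15.5 cm × 1/2.54 = 6.10 inches.
17/4 = 4.25 sts per in; 6.10 × 4.25 = 25.94 sts.
Next multiple of 9 → 27.
12.5 cm = 4.92 inches; × 6.857 = 33.75 → 34 rows.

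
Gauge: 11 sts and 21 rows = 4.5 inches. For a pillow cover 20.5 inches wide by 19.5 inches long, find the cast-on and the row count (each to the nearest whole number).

Stitch gauge = 11/4.5 = 2.444 sts/in; 20.5 × 2.444 = 50.11 → 50 sts.
Row gauge = 21/4.5 = 4.667 rows/in; 19.5 × 4.667 = 91.00 → 91 rows.

Cast on 50 stitches and work 91 rows.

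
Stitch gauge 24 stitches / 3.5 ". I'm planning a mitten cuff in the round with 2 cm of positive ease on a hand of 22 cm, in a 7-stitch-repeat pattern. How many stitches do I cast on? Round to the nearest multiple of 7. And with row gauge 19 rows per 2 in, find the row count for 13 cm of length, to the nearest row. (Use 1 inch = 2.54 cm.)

Cast on 63 stitches; work 49 rows.

Finished = 22 + 2 = 24 cm.
24 cm × 1/2.54 = 9.45 inches.
24/3.5 = 6.857 sts per in; 9.45 × 6.857 = 64.79 sts.
Nearest multiple of 7 → 63.
13 cm = 5.12 inches; × 9.5 = 48.62 → 49 rows.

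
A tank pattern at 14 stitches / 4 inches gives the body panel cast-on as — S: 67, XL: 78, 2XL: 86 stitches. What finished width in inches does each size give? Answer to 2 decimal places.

14/4 = 3.5 sts per in.
S: 67 / 3.5 = 19.143 → 19.14 in.
XL: 78 / 3.5 = 22.286 → 22.29 in.
2XL: 86 / 3.5 = 24.571 → 24.57 in.

S 19.14 inches; XL 22.29 inches; 2XL 24.57 inches.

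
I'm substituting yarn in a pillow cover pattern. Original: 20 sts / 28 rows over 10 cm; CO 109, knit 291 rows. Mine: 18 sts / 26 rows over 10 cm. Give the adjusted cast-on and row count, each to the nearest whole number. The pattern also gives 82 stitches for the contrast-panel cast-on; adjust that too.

Cast on 98 stitches; work 270 rows; contrast-panel cast-on 74 stitches.

Stitches: 109 × 18/20 = 98.10 → 98.
Rows: 291 × 26/28 = 270.21 → 270.
contrast-panel cast-on: 82 × 18/20 = 73.80 → 74.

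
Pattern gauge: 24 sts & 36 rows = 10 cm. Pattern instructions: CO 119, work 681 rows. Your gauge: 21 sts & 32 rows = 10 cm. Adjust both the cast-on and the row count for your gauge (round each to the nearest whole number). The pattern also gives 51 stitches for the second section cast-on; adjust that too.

Stitches: 119 × 21/24 = 104.12 → 104.
Rows: 681 × 32/36 = 605.33 → 605.
second section cast-on: 51 × 21/24 = 44.62 → 45.

Cast on 104 stitches; work 605 rows; second section cast-on 45 stitches.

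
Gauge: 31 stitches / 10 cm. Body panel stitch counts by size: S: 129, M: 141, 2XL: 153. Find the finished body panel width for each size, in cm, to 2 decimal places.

31/10 = 3.1 sts per cm.
S: 129 / 3.1 = 41.613 → 41.61 cm.
M: 141 / 3.1 = 45.484 → 45.48 cm.
2XL: 153 / 3.1 = 49.355 → 49.35 cm.

S 41.61 cm; M 45.48 cm; 2XL 49.35 cm.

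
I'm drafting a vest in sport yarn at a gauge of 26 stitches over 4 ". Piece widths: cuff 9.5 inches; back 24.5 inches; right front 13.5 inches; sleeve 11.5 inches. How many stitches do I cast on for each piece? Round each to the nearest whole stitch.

cuff 62; back 159; right front 88; sleeve 75.

Rate = 26/4 = 6.5 sts per in.
cuff: 9.5 × 6.5 = 61.75 → 62.
back: 24.5 × 6.5 = 159.25 → 159.
right front: 13.5 × 6.5 = 87.75 → 88.
sleeve: 11.5 × 6.5 = 74.75 → 75.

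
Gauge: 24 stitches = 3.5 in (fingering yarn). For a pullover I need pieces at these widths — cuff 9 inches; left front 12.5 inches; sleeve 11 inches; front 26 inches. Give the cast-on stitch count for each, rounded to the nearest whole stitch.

cuff 62; left front 86; sleeve 75; front 178.

Rate = 24/3.5 = 6.857 sts per in.
cuff: 9 × 6.857 = 61.71 → 62.
left front: 12.5 × 6.857 = 85.71 → 86.
sleeve: 11 × 6.857 = 75.43 → 75.
front: 26 × 6.857 = 178.29 → 178.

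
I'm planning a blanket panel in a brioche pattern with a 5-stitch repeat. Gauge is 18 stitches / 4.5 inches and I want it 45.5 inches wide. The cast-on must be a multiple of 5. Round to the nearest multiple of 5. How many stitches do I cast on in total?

180 stitches.

18 / 4.5 = 4 sts per inch.
45.5 × 4 = 182.00 sts.
Nearest multiple of 5: 180.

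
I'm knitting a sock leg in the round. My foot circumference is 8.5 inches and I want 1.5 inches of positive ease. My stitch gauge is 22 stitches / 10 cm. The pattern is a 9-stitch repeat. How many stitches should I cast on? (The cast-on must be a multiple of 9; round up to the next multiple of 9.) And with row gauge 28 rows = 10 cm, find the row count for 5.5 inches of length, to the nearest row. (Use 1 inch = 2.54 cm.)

Cast on 63 stitches; work 39 rows.

Finished = 8.5 + 1.5 = 10 inches.
10 inches × 2.54 = 25.40 cm.
22/10 = 2.2 sts per cm; 25.40 × 2.2 = 55.88 sts.
Next multiple of 9 → 63.
5.5 inches = 13.97 cm; × 2.8 = 39.12 → 39 rows.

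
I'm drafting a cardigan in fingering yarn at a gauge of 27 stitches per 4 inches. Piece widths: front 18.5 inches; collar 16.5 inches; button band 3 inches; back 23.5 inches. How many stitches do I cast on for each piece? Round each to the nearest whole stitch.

front 125; collar 111; button band 20; back 159.

Rate = 27/4 = 6.75 sts per in.
front: 18.5 × 6.75 = 124.88 → 125.
collar: 16.5 × 6.75 = 111.38 → 111.
button band: 3 × 6.75 = 20.25 → 20.
back: 23.5 × 6.75 = 158.62 → 159.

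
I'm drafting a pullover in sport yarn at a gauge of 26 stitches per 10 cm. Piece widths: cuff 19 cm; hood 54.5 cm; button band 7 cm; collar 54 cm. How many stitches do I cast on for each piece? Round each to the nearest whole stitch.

cuff 49; hood 142; button band 18; collar 140.

Rate = 26/10 = 2.6 sts per cm.
cuff: 19 × 2.6 = 49.40 → 49.
hood: 54.5 × 2.6 = 141.70 → 142.
button band: 7 × 2.6 = 18.20 → 18.
collar: 54 × 2.6 = 140.40 → 140.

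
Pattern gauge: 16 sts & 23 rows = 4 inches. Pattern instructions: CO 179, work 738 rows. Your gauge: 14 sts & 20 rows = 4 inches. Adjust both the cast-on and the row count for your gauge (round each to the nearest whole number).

Stitches: 179 × 14/16 = 156.62 → 157.
Rows: 738 × 20/23 = 641.74 → 642.

Cast on 157 stitches; work 642 rows.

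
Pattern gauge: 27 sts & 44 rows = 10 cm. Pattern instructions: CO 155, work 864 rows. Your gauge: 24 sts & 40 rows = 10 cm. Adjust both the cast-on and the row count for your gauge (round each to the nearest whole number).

Stitches: 155 × 24/27 = 137.78 → 138.
Rows: 864 × 40/44 = 785.45 → 785.

Cast on 138 stitches; work 785 rows.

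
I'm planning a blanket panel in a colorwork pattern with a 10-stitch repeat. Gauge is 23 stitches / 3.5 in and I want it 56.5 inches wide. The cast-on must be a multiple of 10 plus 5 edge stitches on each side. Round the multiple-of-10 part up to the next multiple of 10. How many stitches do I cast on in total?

23 / 3.5 = 6.571 sts per inch.
56.5 × 6.571 = 371.29 sts.
Less 10 edge sts → 361.29 for the repeat.
Next multiple of 10: 370.
Add back 10 edge sts → 380.

Cast on 380 stitches.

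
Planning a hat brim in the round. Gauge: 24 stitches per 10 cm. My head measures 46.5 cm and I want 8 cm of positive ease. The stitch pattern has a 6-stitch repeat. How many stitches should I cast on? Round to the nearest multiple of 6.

Cast on 132 stitches.

Finished = 46.5 + 8 = 54.5 cm.
24 / 10 = 2.4 sts/cm.
54.5 × 2.4 = 130.80 sts.
Nearest multiple of 6: 132.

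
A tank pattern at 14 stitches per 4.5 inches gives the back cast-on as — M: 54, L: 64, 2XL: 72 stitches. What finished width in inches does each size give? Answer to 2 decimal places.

14/4.5 = 3.111 sts per in.
M: 54 / 3.111 = 17.357 → 17.36 in.
L: 64 / 3.111 = 20.571 → 20.57 in.
2XL: 72 / 3.111 = 23.143 → 23.14 in.

M 17.36 inches; L 20.57 inches; 2XL 23.14 inches.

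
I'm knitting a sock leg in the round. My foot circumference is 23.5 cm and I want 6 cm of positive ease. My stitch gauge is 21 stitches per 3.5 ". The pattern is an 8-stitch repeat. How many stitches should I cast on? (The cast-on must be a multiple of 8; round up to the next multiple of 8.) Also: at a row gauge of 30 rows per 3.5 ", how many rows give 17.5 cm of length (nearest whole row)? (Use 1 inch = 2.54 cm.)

Finished = 23.5 + 6 = 29.5 cm.
29.5 cm × 1/2.54 = 11.61 inches.
21/3.5 = 6 sts per in; 11.61 × 6 = 69.69 sts.
Next multiple of 8 → 72.
17.5 cm = 6.89 inches; × 8.571 = 59.06 → 59 rows.

Cast on 72 stitches; work 59 rows.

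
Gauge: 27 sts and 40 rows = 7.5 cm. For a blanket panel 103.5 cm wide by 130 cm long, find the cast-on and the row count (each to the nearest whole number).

Stitch gauge = 27/7.5 = 3.6 sts/cm; 103.5 × 3.6 = 372.60 → 373 sts.
Row gauge = 40/7.5 = 5.333 rows/cm; 130 × 5.333 = 693.33 → 693 rows.

Cast on 373 stitches and work 693 rows.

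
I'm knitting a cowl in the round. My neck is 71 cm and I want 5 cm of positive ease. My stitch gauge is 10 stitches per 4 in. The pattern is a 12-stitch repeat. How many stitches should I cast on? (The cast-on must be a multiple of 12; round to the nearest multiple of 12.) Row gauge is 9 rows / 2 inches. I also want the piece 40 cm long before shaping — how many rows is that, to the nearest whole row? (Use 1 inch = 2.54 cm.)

Cast on 72 stitches; work 71 rows.

Finished = 71 + 5 = 76 cm.
76 cm × 1/2.54 = 29.92 inches.
10/4 = 2.5 sts per in; 29.92 × 2.5 = 74.80 sts.
Nearest multiple of 12 → 72.
40 cm = 15.75 inches; × 4.5 = 70.87 → 71 rows.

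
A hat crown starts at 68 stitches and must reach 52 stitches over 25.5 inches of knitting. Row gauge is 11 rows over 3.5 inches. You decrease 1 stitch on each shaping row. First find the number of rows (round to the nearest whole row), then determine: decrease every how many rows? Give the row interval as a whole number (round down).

Rows = 25.5 × 3.143 = 80.1 → 80 rows.
Stitches to remove: 16 → 16 shaping rows (at 1 st each).
80 / 16 = 5.00 → every 5 rows.

Decrease every 5th row.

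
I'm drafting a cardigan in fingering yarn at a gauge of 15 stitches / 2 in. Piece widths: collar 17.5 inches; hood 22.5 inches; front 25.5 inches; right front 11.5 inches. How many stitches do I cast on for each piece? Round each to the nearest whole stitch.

collar 131; hood 169; front 191; right front 86.

Rate = 15/2 = 7.5 sts per in.
collar: 17.5 × 7.5 = 131.25 → 131.
hood: 22.5 × 7.5 = 168.75 → 169.
front: 25.5 × 7.5 = 191.25 → 191.
right front: 11.5 × 7.5 = 86.25 → 86.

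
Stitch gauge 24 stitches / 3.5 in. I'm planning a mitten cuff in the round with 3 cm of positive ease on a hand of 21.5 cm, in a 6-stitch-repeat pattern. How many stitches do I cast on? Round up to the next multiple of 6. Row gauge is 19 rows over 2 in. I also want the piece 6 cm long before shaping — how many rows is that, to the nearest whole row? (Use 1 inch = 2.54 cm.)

Finished = 21.5 + 3 = 24.5 cm.
24.5 cm × 1/2.54 = 9.65 inches.
24/3.5 = 6.857 sts per in; 9.65 × 6.857 = 66.14 sts.
Next multiple of 6 → 72.
6 cm = 2.36 inches; × 9.5 = 22.44 → 22 rows.

Cast on 72 stitches; work 22 rows.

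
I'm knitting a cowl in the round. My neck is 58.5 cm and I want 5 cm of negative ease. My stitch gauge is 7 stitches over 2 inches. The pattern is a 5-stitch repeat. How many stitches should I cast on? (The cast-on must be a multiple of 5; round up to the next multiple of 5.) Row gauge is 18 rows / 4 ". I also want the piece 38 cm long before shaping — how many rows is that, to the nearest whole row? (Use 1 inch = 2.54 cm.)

Finished = 58.5 − 5 = 53.5 cm.
53.5 cm × 1/2.54 = 21.06 inches.
7/2 = 3.5 sts per in; 21.06 × 3.5 = 73.72 sts.
Next multiple of 5 → 75.
38 cm = 14.96 inches; × 4.5 = 67.32 → 67 rows.

Cast on 75 stitches; work 67 rows.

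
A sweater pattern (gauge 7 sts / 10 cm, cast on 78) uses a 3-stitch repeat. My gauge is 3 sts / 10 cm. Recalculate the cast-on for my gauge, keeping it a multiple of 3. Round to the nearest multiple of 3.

78 × 3 / 7 = 33.43.
Nearest multiple of 3: 33.

33 stitches.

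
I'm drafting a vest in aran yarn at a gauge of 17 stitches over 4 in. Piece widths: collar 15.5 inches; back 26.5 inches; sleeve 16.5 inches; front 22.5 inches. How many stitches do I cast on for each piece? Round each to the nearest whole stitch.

Rate = 17/4 = 4.25 sts per in.
collar: 15.5 × 4.25 = 65.88 → 66.
back: 26.5 × 4.25 = 112.62 → 113.
sleeve: 16.5 × 4.25 = 70.12 → 70.
front: 22.5 × 4.25 = 95.62 → 96.

collar 66; back 113; sleeve 70; front 96.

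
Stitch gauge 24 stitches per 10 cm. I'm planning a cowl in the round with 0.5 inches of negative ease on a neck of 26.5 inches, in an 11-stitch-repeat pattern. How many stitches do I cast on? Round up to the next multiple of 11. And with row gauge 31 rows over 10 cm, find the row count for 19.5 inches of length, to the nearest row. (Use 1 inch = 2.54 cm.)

Finished = 26.5 − 0.5 = 26 inches.
26 inches × 2.54 = 66.04 cm.
24/10 = 2.4 sts per cm; 66.04 × 2.4 = 158.50 sts.
Next multiple of 11 → 165.
19.5 inches = 49.53 cm; × 3.1 = 153.54 → 154 rows.

Cast on 165 stitches; work 154 rows.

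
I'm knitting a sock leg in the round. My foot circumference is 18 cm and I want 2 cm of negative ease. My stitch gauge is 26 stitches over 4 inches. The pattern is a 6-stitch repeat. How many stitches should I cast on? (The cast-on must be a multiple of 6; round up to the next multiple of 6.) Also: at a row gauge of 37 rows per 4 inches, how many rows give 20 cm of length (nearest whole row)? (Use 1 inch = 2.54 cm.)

Finished = 18 − 2 = 16 cm.
16 cm × 1/2.54 = 6.30 inches.
26/4 = 6.5 sts per in; 6.30 × 6.5 = 40.94 sts.
Next multiple of 6 → 42.
20 cm = 7.87 inches; × 9.25 = 72.83 → 73 rows.

Cast on 42 stitches; work 73 rows.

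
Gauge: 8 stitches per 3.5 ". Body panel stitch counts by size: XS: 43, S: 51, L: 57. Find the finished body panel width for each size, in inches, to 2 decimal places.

XS 18.81 inches; S 22.31 inches; L 24.94 inches.

8/3.5 = 2.286 sts per in.
XS: 43 / 2.286 = 18.812 → 18.81 in.
S: 51 / 2.286 = 22.312 → 22.31 in.
L: 57 / 2.286 = 24.938 → 24.94 in.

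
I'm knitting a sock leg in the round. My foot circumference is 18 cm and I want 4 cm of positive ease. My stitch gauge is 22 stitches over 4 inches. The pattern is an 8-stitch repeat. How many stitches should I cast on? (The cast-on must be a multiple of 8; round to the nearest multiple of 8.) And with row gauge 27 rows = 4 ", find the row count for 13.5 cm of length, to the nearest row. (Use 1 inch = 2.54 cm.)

Finished = 18 + 4 = 22 cm.
22 cm × 1/2.54 = 8.66 inches.
22/4 = 5.5 sts per in; 8.66 × 5.5 = 47.64 sts.
Nearest multiple of 8 → 48.
13.5 cm = 5.31 inches; × 6.75 = 35.88 → 36 rows.

Cast on 48 stitches; work 36 rows.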